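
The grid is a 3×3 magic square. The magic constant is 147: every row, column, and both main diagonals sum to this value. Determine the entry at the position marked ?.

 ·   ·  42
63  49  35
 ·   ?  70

From main diagonal, 147 − (49 + 70) gives (1,1) = 28.
Anti-diagonal: 42 + 49 + ? = 147, so (3,1) = 56.
Row 1 must total 147; the given cells sum to 70, so (1,2) = 77.
From row 3, 147 − (56 + 70) gives (3,2) = 21.

21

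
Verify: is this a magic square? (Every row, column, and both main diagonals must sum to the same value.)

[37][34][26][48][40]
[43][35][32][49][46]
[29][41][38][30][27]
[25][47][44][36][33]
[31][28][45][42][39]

Row 1: 37 + 34 + 26 + 48 + 40 = 185.
Row 2: 43 + 35 + 32 + 49 + 46 = 205.
Row 3: 29 + 41 + 38 + 30 + 27 = 165.
Row 4: 25 + 47 + 44 + 36 + 33 = 185.
Row 5: 31 + 28 + 45 + 42 + 39 = 185.
Column 1: 37 + 43 + 29 + 25 + 31 = 165.
Column 2: 34 + 35 + 41 + 47 + 28 = 185.
Column 3: 26 + 32 + 38 + 44 + 45 = 185.
Column 4: 48 + 49 + 30 + 36 + 42 = 205.
Column 5: 40 + 46 + 27 + 33 + 39 = 185.
Main diagonal: 37 + 35 + 38 + 36 + 39 = 185.
Anti-diagonal: 40 + 49 + 38 + 47 + 31 = 205.

No — row 4 sums to 185 but column 1 sums to 165.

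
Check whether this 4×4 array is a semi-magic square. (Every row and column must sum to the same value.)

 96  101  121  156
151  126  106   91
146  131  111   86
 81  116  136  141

Row 1: 96 + 101 + 121 + 156 = 474.
Row 2: 151 + 126 + 106 + 91 = 474.
Row 3: 146 + 131 + 111 + 86 = 474.
Row 4: 81 + 116 + 136 + 141 = 474.
Column 1: 96 + 151 + 146 + 81 = 474.
Column 2: 101 + 126 + 131 + 116 = 474.
Column 3: 121 + 106 + 111 + 136 = 474.
Column 4: 156 + 91 + 86 + 141 = 474.
All lines sum to 474.

Yes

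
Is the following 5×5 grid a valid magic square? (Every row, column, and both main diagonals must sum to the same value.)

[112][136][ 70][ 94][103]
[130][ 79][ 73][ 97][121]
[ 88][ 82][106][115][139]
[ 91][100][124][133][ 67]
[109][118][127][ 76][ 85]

Row 1: 112 + 136 + 70 + 94 + 103 = 515.
Row 2: 130 + 79 + 73 + 97 + 121 = 500.
Row 3: 88 + 82 + 106 + 115 + 139 = 530.
Row 4: 91 + 100 + 124 + 133 + 67 = 515.
Row 5: 109 + 118 + 127 + 76 + 85 = 515.
Column 1: 112 + 130 + 88 + 91 + 109 = 530.
Column 2: 136 + 79 + 82 + 100 + 118 = 515.
Column 3: 70 + 73 + 106 + 124 + 127 = 500.
Column 4: 94 + 97 + 115 + 133 + 76 = 515.
Column 5: 103 + 121 + 139 + 67 + 85 = 515.
Main diagonal: 112 + 79 + 106 + 133 + 85 = 515.
Anti-diagonal: 103 + 97 + 106 + 100 + 109 = 515.

No — row 2 sums to 500 but column 1 sums to 530.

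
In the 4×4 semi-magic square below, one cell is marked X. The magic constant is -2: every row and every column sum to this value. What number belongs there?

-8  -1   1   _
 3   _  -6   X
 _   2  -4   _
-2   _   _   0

Row 1 must total -2; the given cells sum to -8, so (1,4) = 6.
Using column 1: -8 + 3 + (-2) + ? → (3,1) = -2 − (-7) = 5.
The remaining cell in column 3 is (4,3) = -2 − (-9) = 7.
From row 3, -2 − (5 + 2 + (-4)) gives (3,4) = -5.
Using row 4: -2 + 7 + 0 + ? → (4,2) = -2 − 5 = -7.
Column 2 needs -2; the known cells sum to -6, so (2,2) = 4.
From column 4, -2 − (6 + (-5) + 0) gives (2,4) = -3.

-3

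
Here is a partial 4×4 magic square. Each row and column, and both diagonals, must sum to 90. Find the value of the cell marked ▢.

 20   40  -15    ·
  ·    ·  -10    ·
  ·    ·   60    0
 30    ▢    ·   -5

10

Using row 1: 20 + 40 + (-15) + ? → (1,4) = 90 − 45 = 45.
Column 3: -15 + (-10) + 60 + ? = 90, so (4,3) = 55.
Using column 4: 45 + 0 + (-5) + ? → (2,4) = 90 − 40 = 50.
Main diagonal needs 90; the known cells sum to 75, so (2,2) = 15.
Anti-diagonal must total 90; the given cells sum to 65, so (3,2) = 25.
Row 2 needs 90; the known cells sum to 55, so (2,1) = 35.
Using row 3: 25 + 60 + 0 + ? → (3,1) = 90 − 85 = 5.
Using row 4: 30 + 55 + (-5) + ? → (4,2) = 90 − 80 = 10.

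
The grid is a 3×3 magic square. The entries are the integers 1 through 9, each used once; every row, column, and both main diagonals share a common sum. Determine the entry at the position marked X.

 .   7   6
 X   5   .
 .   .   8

9

The entries are 1 through 9, which sum to 45, so each line sums to 45/3 = 15.
Row 1 needs 15; the known cells sum to 13, so (1,1) = 2.
From column 2, 15 − (7 + 5) gives (3,2) = 3.
Column 3 needs 15; the known cells sum to 14, so (2,3) = 1.
Using anti-diagonal: 6 + 5 + ? → (3,1) = 15 − 11 = 4.
Row 2 must total 15; the given cells sum to 6, so (2,1) = 9.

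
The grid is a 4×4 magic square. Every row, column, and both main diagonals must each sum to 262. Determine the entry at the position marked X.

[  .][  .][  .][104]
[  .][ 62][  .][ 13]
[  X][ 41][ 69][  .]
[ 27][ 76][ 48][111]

From column 2, 262 − (62 + 41 + 76) gives (1,2) = 83.
Column 4: 104 + 13 + 111 + ? = 262, so (3,4) = 34.
Using main diagonal: 62 + 69 + 111 + ? → (1,1) = 262 − 242 = 20.
Anti-diagonal: 104 + 41 + 27 + ? = 262, so (2,3) = 90.
Row 1 must total 262; the given cells sum to 207, so (1,3) = 55.
Row 2 must total 262; the given cells sum to 165, so (2,1) = 97.
Row 3 must total 262; the given cells sum to 144, so (3,1) = 118.

118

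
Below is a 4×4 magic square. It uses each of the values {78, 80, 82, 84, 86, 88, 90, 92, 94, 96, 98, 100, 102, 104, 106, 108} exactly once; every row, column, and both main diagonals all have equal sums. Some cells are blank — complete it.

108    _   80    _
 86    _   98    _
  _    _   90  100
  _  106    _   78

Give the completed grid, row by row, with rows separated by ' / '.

108 82 80 102 / 86 96 98 92 / 94 88 90 100 / 84 106 104 78

The 16 entries sum to 1488, so each line sums to 1488/4 = 372.
From column 3, 372 − (80 + 98 + 90) gives (4,3) = 104.
Main diagonal: 108 + 90 + 78 + ? = 372, so (2,2) = 96.
From row 2, 372 − (86 + 96 + 98) gives (2,4) = 92.
From row 4, 372 − (106 + 104 + 78) gives (4,1) = 84.
Column 1 needs 372; the known cells sum to 278, so (3,1) = 94.
The remaining cell in column 4 is (1,4) = 372 − 270 = 102.
Using anti-diagonal: 102 + 98 + 84 + ? → (3,2) = 372 − 284 = 88.
From row 1, 372 − (108 + 80 + 102) gives (1,2) = 82.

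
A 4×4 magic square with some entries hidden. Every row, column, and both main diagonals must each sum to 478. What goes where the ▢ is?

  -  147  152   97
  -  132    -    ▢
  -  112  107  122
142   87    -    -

102

Row 1: 147 + 152 + 97 + ? = 478, so (1,1) = 82.
From row 3, 478 − (112 + 107 + 122) gives (3,1) = 137.
From column 1, 478 − (82 + 137 + 142) gives (2,1) = 117.
Using main diagonal: 82 + 132 + 107 + ? → (4,4) = 478 − 321 = 157.
Using anti-diagonal: 97 + 112 + 142 + ? → (2,3) = 478 − 351 = 127.
Row 2 must total 478; the given cells sum to 376, so (2,4) = 102.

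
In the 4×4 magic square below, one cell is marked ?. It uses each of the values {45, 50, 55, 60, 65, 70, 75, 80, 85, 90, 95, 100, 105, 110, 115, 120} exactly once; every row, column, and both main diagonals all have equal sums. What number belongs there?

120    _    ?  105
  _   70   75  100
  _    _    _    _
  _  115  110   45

50

The 16 entries sum to 1320, so each line sums to 1320/4 = 330.
Using row 2: 70 + 75 + 100 + ? → (2,1) = 330 − 245 = 85.
Row 4 needs 330; the known cells sum to 270, so (4,1) = 60.
Column 1: 120 + 85 + 60 + ? = 330, so (3,1) = 65.
The remaining cell in column 4 is (3,4) = 330 − 250 = 80.
Main diagonal must total 330; the given cells sum to 235, so (3,3) = 95.
From anti-diagonal, 330 − (105 + 75 + 60) gives (3,2) = 90.
The remaining cell in column 2 is (1,2) = 330 − 275 = 55.
Using column 3: 75 + 95 + 110 + ? → (1,3) = 330 − 280 = 50.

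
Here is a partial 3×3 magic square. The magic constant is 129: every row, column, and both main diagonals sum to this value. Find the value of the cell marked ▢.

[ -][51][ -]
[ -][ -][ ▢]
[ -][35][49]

The remaining cell in row 3 is (3,1) = 129 − 84 = 45.
Column 2 needs 129; the known cells sum to 86, so (2,2) = 43.
Using main diagonal: 43 + 49 + ? → (1,1) = 129 − 92 = 37.
The remaining cell in anti-diagonal is (1,3) = 129 − 88 = 41.
From column 1, 129 − (37 + 45) gives (2,1) = 47.
Column 3 must total 129; the given cells sum to 90, so (2,3) = 39.

39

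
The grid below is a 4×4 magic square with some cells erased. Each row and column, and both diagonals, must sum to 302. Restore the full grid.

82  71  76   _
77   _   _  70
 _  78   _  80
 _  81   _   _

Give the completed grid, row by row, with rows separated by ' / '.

82 71 76 73 / 77 72 83 70 / 75 78 69 80 / 68 81 74 79

Row 1 must total 302; the given cells sum to 229, so (1,4) = 73.
Using column 2: 71 + 78 + 81 + ? → (2,2) = 302 − 230 = 72.
Column 4 must total 302; the given cells sum to 223, so (4,4) = 79.
Main diagonal: 82 + 72 + 79 + ? = 302, so (3,3) = 69.
The remaining cell in row 2 is (2,3) = 302 − 219 = 83.
Using row 3: 78 + 69 + 80 + ? → (3,1) = 302 − 227 = 75.
Column 1 needs 302; the known cells sum to 234, so (4,1) = 68.
From column 3, 302 − (76 + 83 + 69) gives (4,3) = 74.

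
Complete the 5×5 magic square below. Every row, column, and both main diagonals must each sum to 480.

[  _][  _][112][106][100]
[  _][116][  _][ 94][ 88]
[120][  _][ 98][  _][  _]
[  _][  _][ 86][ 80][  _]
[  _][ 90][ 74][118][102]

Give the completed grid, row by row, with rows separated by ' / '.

84 78 112 106 100 / 72 116 110 94 88 / 120 104 98 82 76 / 108 92 86 80 114 / 96 90 74 118 102

Row 5 must total 480; the given cells sum to 384, so (5,1) = 96.
Column 3: 112 + 98 + 86 + 74 + ? = 480, so (2,3) = 110.
Column 4 needs 480; the known cells sum to 398, so (3,4) = 82.
Main diagonal needs 480; the known cells sum to 396, so (1,1) = 84.
The remaining cell in anti-diagonal is (4,2) = 480 − 388 = 92.
The remaining cell in row 1 is (1,2) = 480 − 402 = 78.
From row 2, 480 − (116 + 110 + 94 + 88) gives (2,1) = 72.
Column 1: 84 + 72 + 120 + 96 + ? = 480, so (4,1) = 108.
Column 2 must total 480; the given cells sum to 376, so (3,2) = 104.
The remaining cell in row 3 is (3,5) = 480 − 404 = 76.
Row 4: 108 + 92 + 86 + 80 + ? = 480, so (4,5) = 114.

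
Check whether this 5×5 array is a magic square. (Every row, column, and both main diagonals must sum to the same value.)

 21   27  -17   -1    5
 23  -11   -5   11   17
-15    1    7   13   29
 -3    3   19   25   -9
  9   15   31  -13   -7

Yes

Row 1: 21 + 27 + (-17) + (-1) + 5 = 35.
Row 2: 23 + (-11) + (-5) + 11 + 17 = 35.
Row 3: -15 + 1 + 7 + 13 + 29 = 35.
Row 4: -3 + 3 + 19 + 25 + (-9) = 35.
Row 5: 9 + 15 + 31 + (-13) + (-7) = 35.
Column 1: 21 + 23 + (-15) + (-3) + 9 = 35.
Column 2: 27 + (-11) + 1 + 3 + 15 = 35.
Column 3: -17 + (-5) + 7 + 19 + 31 = 35.
Column 4: -1 + 11 + 13 + 25 + (-13) = 35.
Column 5: 5 + 17 + 29 + (-9) + (-7) = 35.
Main diagonal: 21 + (-11) + 7 + 25 + (-7) = 35.
Anti-diagonal: 5 + 11 + 7 + 3 + 9 = 35.
All lines sum to 35.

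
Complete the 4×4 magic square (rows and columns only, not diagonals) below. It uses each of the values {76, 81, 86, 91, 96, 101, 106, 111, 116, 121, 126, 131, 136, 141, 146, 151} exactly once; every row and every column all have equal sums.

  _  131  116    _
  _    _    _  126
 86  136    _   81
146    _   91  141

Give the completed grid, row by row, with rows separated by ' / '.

101 131 116 106 / 121 111 96 126 / 86 136 151 81 / 146 76 91 141

The 16 entries sum to 1816, so each line sums to 1816/4 = 454.
Row 3 must total 454; the given cells sum to 303, so (3,3) = 151.
Row 4 needs 454; the known cells sum to 378, so (4,2) = 76.
Column 2: 131 + 136 + 76 + ? = 454, so (2,2) = 111.
Column 3 needs 454; the known cells sum to 358, so (2,3) = 96.
Using column 4: 126 + 81 + 141 + ? → (1,4) = 454 − 348 = 106.
Using row 1: 131 + 116 + 106 + ? → (1,1) = 454 − 353 = 101.
Row 2 must total 454; the given cells sum to 333, so (2,1) = 121.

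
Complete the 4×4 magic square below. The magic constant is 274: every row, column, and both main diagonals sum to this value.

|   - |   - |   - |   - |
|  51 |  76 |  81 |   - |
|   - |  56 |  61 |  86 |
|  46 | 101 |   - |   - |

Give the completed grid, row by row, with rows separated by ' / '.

From row 2, 274 − (51 + 76 + 81) gives (2,4) = 66.
The remaining cell in row 3 is (3,1) = 274 − 203 = 71.
Column 1 needs 274; the known cells sum to 168, so (1,1) = 106.
The remaining cell in column 2 is (1,2) = 274 − 233 = 41.
Using main diagonal: 106 + 76 + 61 + ? → (4,4) = 274 − 243 = 31.
The remaining cell in anti-diagonal is (1,4) = 274 − 183 = 91.
Row 1 must total 274; the given cells sum to 238, so (1,3) = 36.
From row 4, 274 − (46 + 101 + 31) gives (4,3) = 96.

106 41 36 91 / 51 76 81 66 / 71 56 61 86 / 46 101 96 31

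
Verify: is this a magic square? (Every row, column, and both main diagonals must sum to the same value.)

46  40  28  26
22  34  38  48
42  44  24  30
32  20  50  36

No — column 1 sums to 142 but column 4 sums to 140.

Row 1: 46 + 40 + 28 + 26 = 140.
Row 2: 22 + 34 + 38 + 48 = 142.
Row 3: 42 + 44 + 24 + 30 = 140.
Row 4: 32 + 20 + 50 + 36 = 138.
Column 1: 46 + 22 + 42 + 32 = 142.
Column 2: 40 + 34 + 44 + 20 = 138.
Column 3: 28 + 38 + 24 + 50 = 140.
Column 4: 26 + 48 + 30 + 36 = 140.
Main diagonal: 46 + 34 + 24 + 36 = 140.
Anti-diagonal: 26 + 38 + 44 + 32 = 140.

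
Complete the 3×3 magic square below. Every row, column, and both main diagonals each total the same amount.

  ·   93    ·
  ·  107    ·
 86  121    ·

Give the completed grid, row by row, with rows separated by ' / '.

Column 2 is already complete: 93 + 107 + 121 = 321, so that is the magic constant.
Using row 3: 86 + 121 + ? → (3,3) = 321 − 207 = 114.
Main diagonal needs 321; the known cells sum to 221, so (1,1) = 100.
Anti-diagonal: 107 + 86 + ? = 321, so (1,3) = 128.
From column 1, 321 − (100 + 86) gives (2,1) = 135.
Column 3 must total 321; the given cells sum to 242, so (2,3) = 79.

100 93 128 / 135 107 79 / 86 121 114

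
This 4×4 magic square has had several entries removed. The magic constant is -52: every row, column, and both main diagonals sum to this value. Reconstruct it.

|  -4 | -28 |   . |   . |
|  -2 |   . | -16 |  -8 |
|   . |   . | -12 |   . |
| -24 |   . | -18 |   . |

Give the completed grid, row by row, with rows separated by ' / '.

-4 -28 -6 -14 / -2 -26 -16 -8 / -22 2 -12 -20 / -24 0 -18 -10

Row 2 needs -52; the known cells sum to -26, so (2,2) = -26.
Column 1 must total -52; the given cells sum to -30, so (3,1) = -22.
From column 3, -52 − (-16 + (-12) + (-18)) gives (1,3) = -6.
Main diagonal: -4 + (-26) + (-12) + ? = -52, so (4,4) = -10.
Row 1 needs -52; the known cells sum to -38, so (1,4) = -14.
Row 4 must total -52; the given cells sum to -52, so (4,2) = 0.
The remaining cell in column 2 is (3,2) = -52 − (-54) = 2.
Column 4: -14 + (-8) + (-10) + ? = -52, so (3,4) = -20.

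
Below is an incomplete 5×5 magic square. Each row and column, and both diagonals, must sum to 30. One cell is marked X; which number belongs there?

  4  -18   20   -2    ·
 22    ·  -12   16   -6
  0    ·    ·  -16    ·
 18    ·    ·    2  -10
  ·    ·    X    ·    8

-8

Row 1 needs 30; the known cells sum to 4, so (1,5) = 26.
Row 2: 22 + (-12) + 16 + (-6) + ? = 30, so (2,2) = 10.
From column 1, 30 − (4 + 22 + 0 + 18) gives (5,1) = -14.
The remaining cell in column 4 is (5,4) = 30 − 0 = 30.
Column 5 must total 30; the given cells sum to 18, so (3,5) = 12.
The remaining cell in main diagonal is (3,3) = 30 − 24 = 6.
Anti-diagonal needs 30; the known cells sum to 34, so (4,2) = -4.
Row 3: 0 + 6 + (-16) + 12 + ? = 30, so (3,2) = 28.
The remaining cell in row 4 is (4,3) = 30 − 6 = 24.
Column 2 needs 30; the known cells sum to 16, so (5,2) = 14.
Using column 3: 20 + (-12) + 6 + 24 + ? → (5,3) = 30 − 38 = -8.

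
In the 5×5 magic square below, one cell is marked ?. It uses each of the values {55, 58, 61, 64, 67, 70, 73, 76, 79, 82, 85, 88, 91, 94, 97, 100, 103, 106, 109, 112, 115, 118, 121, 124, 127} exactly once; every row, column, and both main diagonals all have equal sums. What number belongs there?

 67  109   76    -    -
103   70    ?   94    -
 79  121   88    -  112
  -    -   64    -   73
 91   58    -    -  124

The 25 entries sum to 2275, so each line sums to 2275/5 = 455.
Row 3 needs 455; the known cells sum to 400, so (3,4) = 55.
Column 1 needs 455; the known cells sum to 340, so (4,1) = 115.
The remaining cell in column 2 is (4,2) = 455 − 358 = 97.
The remaining cell in main diagonal is (4,4) = 455 − 349 = 106.
Anti-diagonal: 94 + 88 + 97 + 91 + ? = 455, so (1,5) = 85.
From row 1, 455 − (67 + 109 + 76 + 85) gives (1,4) = 118.
Using column 4: 118 + 94 + 55 + 106 + ? → (5,4) = 455 − 373 = 82.
Column 5 needs 455; the known cells sum to 394, so (2,5) = 61.
The remaining cell in row 2 is (2,3) = 455 − 328 = 127.

127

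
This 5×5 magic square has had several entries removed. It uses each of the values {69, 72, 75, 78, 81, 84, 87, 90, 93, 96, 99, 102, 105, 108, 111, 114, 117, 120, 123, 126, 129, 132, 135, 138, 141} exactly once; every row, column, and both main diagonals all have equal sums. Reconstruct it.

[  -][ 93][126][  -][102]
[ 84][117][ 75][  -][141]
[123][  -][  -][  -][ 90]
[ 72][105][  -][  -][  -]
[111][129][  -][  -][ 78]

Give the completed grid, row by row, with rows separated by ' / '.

135 93 126 69 102 / 84 117 75 108 141 / 123 81 99 132 90 / 72 105 138 96 114 / 111 129 87 120 78

The 25 entries sum to 2625, so each line sums to 2625/5 = 525.
Row 2: 84 + 117 + 75 + 141 + ? = 525, so (2,4) = 108.
Column 1 must total 525; the given cells sum to 390, so (1,1) = 135.
Column 2: 93 + 117 + 105 + 129 + ? = 525, so (3,2) = 81.
Using column 5: 102 + 141 + 90 + 78 + ? → (4,5) = 525 − 411 = 114.
The remaining cell in anti-diagonal is (3,3) = 525 − 426 = 99.
The remaining cell in row 1 is (1,4) = 525 − 456 = 69.
Row 3: 123 + 81 + 99 + 90 + ? = 525, so (3,4) = 132.
Main diagonal: 135 + 117 + 99 + 78 + ? = 525, so (4,4) = 96.
Row 4 needs 525; the known cells sum to 387, so (4,3) = 138.
Column 3 needs 525; the known cells sum to 438, so (5,3) = 87.
Column 4 needs 525; the known cells sum to 405, so (5,4) = 120.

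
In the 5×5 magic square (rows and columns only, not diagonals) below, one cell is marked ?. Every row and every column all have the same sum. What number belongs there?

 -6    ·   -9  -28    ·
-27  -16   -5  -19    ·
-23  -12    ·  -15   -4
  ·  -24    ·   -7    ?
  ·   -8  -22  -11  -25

-21

Column 4 is complete and sums to -80; that is the magic constant.
Row 2 needs -80; the known cells sum to -67, so (2,5) = -13.
Row 3: -23 + (-12) + (-15) + (-4) + ? = -80, so (3,3) = -26.
The remaining cell in row 5 is (5,1) = -80 − (-66) = -14.
From column 1, -80 − (-6 + (-27) + (-23) + (-14)) gives (4,1) = -10.
Column 2: -16 + (-12) + (-24) + (-8) + ? = -80, so (1,2) = -20.
Column 3 needs -80; the known cells sum to -62, so (4,3) = -18.
The remaining cell in row 1 is (1,5) = -80 − (-63) = -17.
Row 4 must total -80; the given cells sum to -59, so (4,5) = -21.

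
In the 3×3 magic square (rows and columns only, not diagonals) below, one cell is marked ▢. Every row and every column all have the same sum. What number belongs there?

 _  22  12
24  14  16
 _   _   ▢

26

Row 2 is complete and sums to 54; that is the magic constant.
Row 1 must total 54; the given cells sum to 34, so (1,1) = 20.
Using column 1: 20 + 24 + ? → (3,1) = 54 − 44 = 10.
The remaining cell in column 2 is (3,2) = 54 − 36 = 18.
Column 3 needs 54; the known cells sum to 28, so (3,3) = 26.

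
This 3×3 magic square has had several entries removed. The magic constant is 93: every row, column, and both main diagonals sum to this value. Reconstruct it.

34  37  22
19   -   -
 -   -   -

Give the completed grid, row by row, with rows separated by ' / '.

34 37 22 / 19 31 43 / 40 25 28

Column 1 needs 93; the known cells sum to 53, so (3,1) = 40.
Anti-diagonal needs 93; the known cells sum to 62, so (2,2) = 31.
Using row 2: 19 + 31 + ? → (2,3) = 93 − 50 = 43.
Column 2 must total 93; the given cells sum to 68, so (3,2) = 25.
From column 3, 93 − (22 + 43) gives (3,3) = 28.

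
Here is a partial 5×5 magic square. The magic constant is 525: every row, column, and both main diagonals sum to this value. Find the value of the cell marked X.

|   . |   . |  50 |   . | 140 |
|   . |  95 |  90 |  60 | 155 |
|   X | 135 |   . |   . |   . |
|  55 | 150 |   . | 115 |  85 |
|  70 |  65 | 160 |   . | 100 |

Row 2: 95 + 90 + 60 + 155 + ? = 525, so (2,1) = 125.
Row 4 must total 525; the given cells sum to 405, so (4,3) = 120.
The remaining cell in row 5 is (5,4) = 525 − 395 = 130.
Column 2: 95 + 135 + 150 + 65 + ? = 525, so (1,2) = 80.
The remaining cell in column 3 is (3,3) = 525 − 420 = 105.
Column 5 must total 525; the given cells sum to 480, so (3,5) = 45.
From main diagonal, 525 − (95 + 105 + 115 + 100) gives (1,1) = 110.
Using row 1: 110 + 80 + 50 + 140 + ? → (1,4) = 525 − 380 = 145.
Column 1 needs 525; the known cells sum to 360, so (3,1) = 165.

165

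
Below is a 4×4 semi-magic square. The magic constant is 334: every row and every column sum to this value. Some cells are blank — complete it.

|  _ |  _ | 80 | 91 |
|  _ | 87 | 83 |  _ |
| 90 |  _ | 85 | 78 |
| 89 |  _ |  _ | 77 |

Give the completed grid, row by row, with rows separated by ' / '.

Row 3 needs 334; the known cells sum to 253, so (3,2) = 81.
Column 3: 80 + 83 + 85 + ? = 334, so (4,3) = 86.
The remaining cell in column 4 is (2,4) = 334 − 246 = 88.
Using row 2: 87 + 83 + 88 + ? → (2,1) = 334 − 258 = 76.
Using row 4: 89 + 86 + 77 + ? → (4,2) = 334 − 252 = 82.
The remaining cell in column 1 is (1,1) = 334 − 255 = 79.
Column 2 must total 334; the given cells sum to 250, so (1,2) = 84.

79 84 80 91 / 76 87 83 88 / 90 81 85 78 / 89 82 86 77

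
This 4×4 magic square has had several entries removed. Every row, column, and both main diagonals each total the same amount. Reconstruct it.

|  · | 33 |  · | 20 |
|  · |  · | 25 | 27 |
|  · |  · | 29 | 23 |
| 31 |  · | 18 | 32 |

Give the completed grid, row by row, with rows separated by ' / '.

19 33 30 20 / 28 22 25 27 / 24 26 29 23 / 31 21 18 32

Column 4 is already complete: 20 + 27 + 23 + 32 = 102, so that is the magic constant.
Row 4: 31 + 18 + 32 + ? = 102, so (4,2) = 21.
Column 3 must total 102; the given cells sum to 72, so (1,3) = 30.
Anti-diagonal must total 102; the given cells sum to 76, so (3,2) = 26.
Row 1 must total 102; the given cells sum to 83, so (1,1) = 19.
Row 3: 26 + 29 + 23 + ? = 102, so (3,1) = 24.
From column 1, 102 − (19 + 24 + 31) gives (2,1) = 28.
Column 2 needs 102; the known cells sum to 80, so (2,2) = 22.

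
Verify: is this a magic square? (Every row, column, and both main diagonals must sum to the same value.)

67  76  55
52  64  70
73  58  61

No — row 1 sums to 198 but anti-diagonal sums to 192.

Row 1: 67 + 76 + 55 = 198.
Row 2: 52 + 64 + 70 = 186.
Row 3: 73 + 58 + 61 = 192.
Column 1: 67 + 52 + 73 = 192.
Column 2: 76 + 64 + 58 = 198.
Column 3: 55 + 70 + 61 = 186.
Main diagonal: 67 + 64 + 61 = 192.
Anti-diagonal: 55 + 64 + 73 = 192.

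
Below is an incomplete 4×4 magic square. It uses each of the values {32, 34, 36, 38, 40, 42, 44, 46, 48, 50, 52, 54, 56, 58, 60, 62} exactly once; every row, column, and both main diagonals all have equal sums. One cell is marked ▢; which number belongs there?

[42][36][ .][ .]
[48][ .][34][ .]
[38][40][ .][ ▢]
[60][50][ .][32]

58

The 16 entries sum to 752, so each line sums to 752/4 = 188.
Using row 4: 60 + 50 + 32 + ? → (4,3) = 188 − 142 = 46.
The remaining cell in column 2 is (2,2) = 188 − 126 = 62.
Using main diagonal: 42 + 62 + 32 + ? → (3,3) = 188 − 136 = 52.
From anti-diagonal, 188 − (34 + 40 + 60) gives (1,4) = 54.
Using row 1: 42 + 36 + 54 + ? → (1,3) = 188 − 132 = 56.
Row 2: 48 + 62 + 34 + ? = 188, so (2,4) = 44.
The remaining cell in row 3 is (3,4) = 188 − 130 = 58.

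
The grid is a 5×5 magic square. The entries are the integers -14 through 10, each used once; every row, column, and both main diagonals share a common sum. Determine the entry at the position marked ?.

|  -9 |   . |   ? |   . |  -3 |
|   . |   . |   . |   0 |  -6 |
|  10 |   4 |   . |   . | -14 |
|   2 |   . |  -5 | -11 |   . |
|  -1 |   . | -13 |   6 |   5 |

The entries are -14 through 10, which sum to -50, so each line sums to -50/5 = -10.
Row 5: -1 + (-13) + 6 + 5 + ? = -10, so (5,2) = -7.
From column 1, -10 − (-9 + 10 + 2 + (-1)) gives (2,1) = -12.
Column 5 must total -10; the given cells sum to -18, so (4,5) = 8.
Row 4 must total -10; the given cells sum to -6, so (4,2) = -4.
From anti-diagonal, -10 − (-3 + 0 + (-4) + (-1)) gives (3,3) = -2.
The remaining cell in row 3 is (3,4) = -10 − (-2) = -8.
Column 4 needs -10; the known cells sum to -13, so (1,4) = 3.
Using main diagonal: -9 + (-2) + (-11) + 5 + ? → (2,2) = -10 − (-17) = 7.
The remaining cell in row 2 is (2,3) = -10 − (-11) = 1.
The remaining cell in column 2 is (1,2) = -10 − 0 = -10.
The remaining cell in column 3 is (1,3) = -10 − (-19) = 9.

9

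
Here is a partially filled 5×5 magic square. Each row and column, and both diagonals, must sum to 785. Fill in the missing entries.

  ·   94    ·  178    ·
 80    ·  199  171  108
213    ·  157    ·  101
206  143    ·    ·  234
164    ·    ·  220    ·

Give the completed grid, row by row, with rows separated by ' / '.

122 94 241 178 150 / 80 227 199 171 108 / 213 185 157 129 101 / 206 143 115 87 234 / 164 136 73 220 192

Row 2: 80 + 199 + 171 + 108 + ? = 785, so (2,2) = 227.
Using column 1: 80 + 213 + 206 + 164 + ? → (1,1) = 785 − 663 = 122.
Anti-diagonal must total 785; the given cells sum to 635, so (1,5) = 150.
The remaining cell in row 1 is (1,3) = 785 − 544 = 241.
Column 5: 150 + 108 + 101 + 234 + ? = 785, so (5,5) = 192.
Main diagonal needs 785; the known cells sum to 698, so (4,4) = 87.
From row 4, 785 − (206 + 143 + 87 + 234) gives (4,3) = 115.
Column 3 needs 785; the known cells sum to 712, so (5,3) = 73.
Column 4 needs 785; the known cells sum to 656, so (3,4) = 129.
Row 3 needs 785; the known cells sum to 600, so (3,2) = 185.
The remaining cell in row 5 is (5,2) = 785 − 649 = 136.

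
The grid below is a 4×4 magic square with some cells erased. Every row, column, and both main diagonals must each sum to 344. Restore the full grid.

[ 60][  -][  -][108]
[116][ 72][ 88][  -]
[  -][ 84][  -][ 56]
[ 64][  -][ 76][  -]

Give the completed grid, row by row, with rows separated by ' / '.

Row 2 must total 344; the given cells sum to 276, so (2,4) = 68.
Column 1 needs 344; the known cells sum to 240, so (3,1) = 104.
Column 4 must total 344; the given cells sum to 232, so (4,4) = 112.
The remaining cell in main diagonal is (3,3) = 344 − 244 = 100.
From row 4, 344 − (64 + 76 + 112) gives (4,2) = 92.
Column 2 must total 344; the given cells sum to 248, so (1,2) = 96.
From column 3, 344 − (88 + 100 + 76) gives (1,3) = 80.

60 96 80 108 / 116 72 88 68 / 104 84 100 56 / 64 92 76 112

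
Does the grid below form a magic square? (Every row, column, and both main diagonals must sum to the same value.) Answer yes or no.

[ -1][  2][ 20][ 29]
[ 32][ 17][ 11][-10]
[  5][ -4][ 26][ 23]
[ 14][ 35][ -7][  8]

Yes

Row 1: -1 + 2 + 20 + 29 = 50.
Row 2: 32 + 17 + 11 + (-10) = 50.
Row 3: 5 + (-4) + 26 + 23 = 50.
Row 4: 14 + 35 + (-7) + 8 = 50.
Column 1: -1 + 32 + 5 + 14 = 50.
Column 2: 2 + 17 + (-4) + 35 = 50.
Column 3: 20 + 11 + 26 + (-7) = 50.
Column 4: 29 + (-10) + 23 + 8 = 50.
Main diagonal: -1 + 17 + 26 + 8 = 50.
Anti-diagonal: 29 + 11 + (-4) + 14 = 50.
All lines sum to 50.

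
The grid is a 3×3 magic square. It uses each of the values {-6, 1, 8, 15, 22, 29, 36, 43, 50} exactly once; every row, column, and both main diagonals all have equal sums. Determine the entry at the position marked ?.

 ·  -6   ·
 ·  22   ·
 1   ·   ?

15

The 9 entries sum to 198, so each line sums to 198/3 = 66.
Column 2: -6 + 22 + ? = 66, so (3,2) = 50.
Anti-diagonal: 22 + 1 + ? = 66, so (1,3) = 43.
From row 1, 66 − (-6 + 43) gives (1,1) = 29.
The remaining cell in row 3 is (3,3) = 66 − 51 = 15.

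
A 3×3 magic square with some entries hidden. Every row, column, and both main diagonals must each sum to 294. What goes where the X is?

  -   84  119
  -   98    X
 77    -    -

The remaining cell in row 1 is (1,1) = 294 − 203 = 91.
Column 1 needs 294; the known cells sum to 168, so (2,1) = 126.
Column 2 must total 294; the given cells sum to 182, so (3,2) = 112.
Main diagonal must total 294; the given cells sum to 189, so (3,3) = 105.
Using row 2: 126 + 98 + ? → (2,3) = 294 − 224 = 70.

70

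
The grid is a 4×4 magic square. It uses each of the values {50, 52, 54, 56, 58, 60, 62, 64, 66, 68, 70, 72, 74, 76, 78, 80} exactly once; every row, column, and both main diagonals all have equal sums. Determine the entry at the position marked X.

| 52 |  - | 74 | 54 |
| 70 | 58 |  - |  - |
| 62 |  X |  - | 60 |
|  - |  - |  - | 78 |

The 16 entries sum to 1040, so each line sums to 1040/4 = 260.
From row 1, 260 − (52 + 74 + 54) gives (1,2) = 80.
Column 1: 52 + 70 + 62 + ? = 260, so (4,1) = 76.
The remaining cell in column 4 is (2,4) = 260 − 192 = 68.
Main diagonal must total 260; the given cells sum to 188, so (3,3) = 72.
The remaining cell in row 2 is (2,3) = 260 − 196 = 64.
Row 3: 62 + 72 + 60 + ? = 260, so (3,2) = 66.

66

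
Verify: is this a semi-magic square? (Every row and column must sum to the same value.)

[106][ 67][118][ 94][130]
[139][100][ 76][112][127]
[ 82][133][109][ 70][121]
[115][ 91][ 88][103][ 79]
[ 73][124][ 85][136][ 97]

Row 1: 106 + 67 + 118 + 94 + 130 = 515.
Row 2: 139 + 100 + 76 + 112 + 127 = 554.
Row 3: 82 + 133 + 109 + 70 + 121 = 515.
Row 4: 115 + 91 + 88 + 103 + 79 = 476.
Row 5: 73 + 124 + 85 + 136 + 97 = 515.
Column 1: 106 + 139 + 82 + 115 + 73 = 515.
Column 2: 67 + 100 + 133 + 91 + 124 = 515.
Column 3: 118 + 76 + 109 + 88 + 85 = 476.
Column 4: 94 + 112 + 70 + 103 + 136 = 515.
Column 5: 130 + 127 + 121 + 79 + 97 = 554.

No — row 2 sums to 554 but row 4 sums to 476.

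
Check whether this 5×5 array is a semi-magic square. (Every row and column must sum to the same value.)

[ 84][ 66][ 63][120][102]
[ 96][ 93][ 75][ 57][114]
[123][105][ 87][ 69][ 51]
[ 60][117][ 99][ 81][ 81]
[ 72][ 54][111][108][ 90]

No — row 4 sums to 438 but row 1 sums to 435.

Row 1: 84 + 66 + 63 + 120 + 102 = 435.
Row 2: 96 + 93 + 75 + 57 + 114 = 435.
Row 3: 123 + 105 + 87 + 69 + 51 = 435.
Row 4: 60 + 117 + 99 + 81 + 81 = 438.
Row 5: 72 + 54 + 111 + 108 + 90 = 435.
Column 1: 84 + 96 + 123 + 60 + 72 = 435.
Column 2: 66 + 93 + 105 + 117 + 54 = 435.
Column 3: 63 + 75 + 87 + 99 + 111 = 435.
Column 4: 120 + 57 + 69 + 81 + 108 = 435.
Column 5: 102 + 114 + 51 + 81 + 90 = 438.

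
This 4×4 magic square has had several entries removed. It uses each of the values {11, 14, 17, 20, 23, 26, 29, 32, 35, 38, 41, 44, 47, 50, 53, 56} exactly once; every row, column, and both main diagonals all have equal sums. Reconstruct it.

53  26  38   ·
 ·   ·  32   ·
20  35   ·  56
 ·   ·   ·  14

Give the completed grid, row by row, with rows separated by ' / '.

53 26 38 17 / 11 44 32 47 / 20 35 23 56 / 50 29 41 14

The 16 entries sum to 536, so each line sums to 536/4 = 134.
The remaining cell in row 1 is (1,4) = 134 − 117 = 17.
Row 3: 20 + 35 + 56 + ? = 134, so (3,3) = 23.
Column 3 needs 134; the known cells sum to 93, so (4,3) = 41.
The remaining cell in column 4 is (2,4) = 134 − 87 = 47.
Using main diagonal: 53 + 23 + 14 + ? → (2,2) = 134 − 90 = 44.
Anti-diagonal must total 134; the given cells sum to 84, so (4,1) = 50.
Using row 2: 44 + 32 + 47 + ? → (2,1) = 134 − 123 = 11.
Row 4: 50 + 41 + 14 + ? = 134, so (4,2) = 29.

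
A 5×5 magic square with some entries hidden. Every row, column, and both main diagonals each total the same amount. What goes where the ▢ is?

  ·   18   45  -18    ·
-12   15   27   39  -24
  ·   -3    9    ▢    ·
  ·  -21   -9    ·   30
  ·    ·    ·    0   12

21

Row 2 is complete and sums to 45; that is the magic constant.
The remaining cell in column 2 is (5,2) = 45 − 9 = 36.
Using column 3: 45 + 27 + 9 + (-9) + ? → (5,3) = 45 − 72 = -27.
The remaining cell in row 5 is (5,1) = 45 − 21 = 24.
From anti-diagonal, 45 − (39 + 9 + (-21) + 24) gives (1,5) = -6.
The remaining cell in row 1 is (1,1) = 45 − 39 = 6.
Column 5 needs 45; the known cells sum to 12, so (3,5) = 33.
Using main diagonal: 6 + 15 + 9 + 12 + ? → (4,4) = 45 − 42 = 3.
The remaining cell in row 4 is (4,1) = 45 − 3 = 42.
Column 1 must total 45; the given cells sum to 60, so (3,1) = -15.
From column 4, 45 − (-18 + 39 + 3 + 0) gives (3,4) = 21.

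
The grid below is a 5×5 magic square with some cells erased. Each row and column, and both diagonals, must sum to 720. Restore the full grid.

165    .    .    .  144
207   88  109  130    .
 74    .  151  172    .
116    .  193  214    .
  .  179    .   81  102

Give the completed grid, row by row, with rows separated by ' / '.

165 221 67 123 144 / 207 88 109 130 186 / 74 95 151 172 228 / 116 137 193 214 60 / 158 179 200 81 102

Using row 2: 207 + 88 + 109 + 130 + ? → (2,5) = 720 − 534 = 186.
Column 1: 165 + 207 + 74 + 116 + ? = 720, so (5,1) = 158.
From column 4, 720 − (130 + 172 + 214 + 81) gives (1,4) = 123.
From anti-diagonal, 720 − (144 + 130 + 151 + 158) gives (4,2) = 137.
The remaining cell in row 4 is (4,5) = 720 − 660 = 60.
The remaining cell in row 5 is (5,3) = 720 − 520 = 200.
Using column 3: 109 + 151 + 193 + 200 + ? → (1,3) = 720 − 653 = 67.
Column 5 must total 720; the given cells sum to 492, so (3,5) = 228.
Row 1: 165 + 67 + 123 + 144 + ? = 720, so (1,2) = 221.
Using row 3: 74 + 151 + 172 + 228 + ? → (3,2) = 720 − 625 = 95.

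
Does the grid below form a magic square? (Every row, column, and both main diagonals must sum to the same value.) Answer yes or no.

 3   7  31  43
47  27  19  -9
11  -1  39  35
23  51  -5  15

Row 1: 3 + 7 + 31 + 43 = 84.
Row 2: 47 + 27 + 19 + (-9) = 84.
Row 3: 11 + (-1) + 39 + 35 = 84.
Row 4: 23 + 51 + (-5) + 15 = 84.
Column 1: 3 + 47 + 11 + 23 = 84.
Column 2: 7 + 27 + (-1) + 51 = 84.
Column 3: 31 + 19 + 39 + (-5) = 84.
Column 4: 43 + (-9) + 35 + 15 = 84.
Main diagonal: 3 + 27 + 39 + 15 = 84.
Anti-diagonal: 43 + 19 + (-1) + 23 = 84.
All lines sum to 84.

Yes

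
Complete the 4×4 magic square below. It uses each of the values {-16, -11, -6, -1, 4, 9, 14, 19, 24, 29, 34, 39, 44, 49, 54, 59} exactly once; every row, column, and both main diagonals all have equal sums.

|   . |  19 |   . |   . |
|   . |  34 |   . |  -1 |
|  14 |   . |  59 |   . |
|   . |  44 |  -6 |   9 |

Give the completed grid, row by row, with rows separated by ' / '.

The 16 entries sum to 344, so each line sums to 344/4 = 86.
From row 4, 86 − (44 + (-6) + 9) gives (4,1) = 39.
From column 2, 86 − (19 + 34 + 44) gives (3,2) = -11.
From main diagonal, 86 − (34 + 59 + 9) gives (1,1) = -16.
Row 3 must total 86; the given cells sum to 62, so (3,4) = 24.
Column 1 needs 86; the known cells sum to 37, so (2,1) = 49.
From column 4, 86 − (-1 + 24 + 9) gives (1,4) = 54.
From anti-diagonal, 86 − (54 + (-11) + 39) gives (2,3) = 4.
Row 1 needs 86; the known cells sum to 57, so (1,3) = 29.

-16 19 29 54 / 49 34 4 -1 / 14 -11 59 24 / 39 44 -6 9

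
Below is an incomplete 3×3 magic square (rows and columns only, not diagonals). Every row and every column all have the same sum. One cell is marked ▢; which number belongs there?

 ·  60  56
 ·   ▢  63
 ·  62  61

Column 3 is complete and sums to 180; that is the magic constant.
The remaining cell in row 1 is (1,1) = 180 − 116 = 64.
Row 3 must total 180; the given cells sum to 123, so (3,1) = 57.
The remaining cell in column 1 is (2,1) = 180 − 121 = 59.
Column 2: 60 + 62 + ? = 180, so (2,2) = 58.

58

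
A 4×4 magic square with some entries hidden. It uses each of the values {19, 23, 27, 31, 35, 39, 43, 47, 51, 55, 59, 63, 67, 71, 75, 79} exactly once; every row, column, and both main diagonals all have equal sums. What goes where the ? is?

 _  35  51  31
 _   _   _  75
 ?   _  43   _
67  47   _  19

23

The 16 entries sum to 784, so each line sums to 784/4 = 196.
Row 1: 35 + 51 + 31 + ? = 196, so (1,1) = 79.
Using row 4: 67 + 47 + 19 + ? → (4,3) = 196 − 133 = 63.
Column 3: 51 + 43 + 63 + ? = 196, so (2,3) = 39.
Using column 4: 31 + 75 + 19 + ? → (3,4) = 196 − 125 = 71.
From main diagonal, 196 − (79 + 43 + 19) gives (2,2) = 55.
Anti-diagonal needs 196; the known cells sum to 137, so (3,2) = 59.
Row 2 needs 196; the known cells sum to 169, so (2,1) = 27.
From row 3, 196 − (59 + 43 + 71) gives (3,1) = 23.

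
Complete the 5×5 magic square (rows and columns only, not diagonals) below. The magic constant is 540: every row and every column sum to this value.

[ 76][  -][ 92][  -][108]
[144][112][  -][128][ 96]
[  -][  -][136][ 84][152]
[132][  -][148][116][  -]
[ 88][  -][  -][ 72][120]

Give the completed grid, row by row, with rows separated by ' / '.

76 124 92 140 108 / 144 112 60 128 96 / 100 68 136 84 152 / 132 80 148 116 64 / 88 156 104 72 120

Using row 2: 144 + 112 + 128 + 96 + ? → (2,3) = 540 − 480 = 60.
Using column 1: 76 + 144 + 132 + 88 + ? → (3,1) = 540 − 440 = 100.
The remaining cell in column 3 is (5,3) = 540 − 436 = 104.
Column 4 needs 540; the known cells sum to 400, so (1,4) = 140.
Column 5 must total 540; the given cells sum to 476, so (4,5) = 64.
Using row 1: 76 + 92 + 140 + 108 + ? → (1,2) = 540 − 416 = 124.
Row 3: 100 + 136 + 84 + 152 + ? = 540, so (3,2) = 68.
Row 4 needs 540; the known cells sum to 460, so (4,2) = 80.
Row 5: 88 + 104 + 72 + 120 + ? = 540, so (5,2) = 156.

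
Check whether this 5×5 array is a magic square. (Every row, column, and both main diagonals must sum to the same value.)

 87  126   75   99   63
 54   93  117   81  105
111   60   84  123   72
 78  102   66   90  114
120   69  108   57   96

Yes

Row 1: 87 + 126 + 75 + 99 + 63 = 450.
Row 2: 54 + 93 + 117 + 81 + 105 = 450.
Row 3: 111 + 60 + 84 + 123 + 72 = 450.
Row 4: 78 + 102 + 66 + 90 + 114 = 450.
Row 5: 120 + 69 + 108 + 57 + 96 = 450.
Column 1: 87 + 54 + 111 + 78 + 120 = 450.
Column 2: 126 + 93 + 60 + 102 + 69 = 450.
Column 3: 75 + 117 + 84 + 66 + 108 = 450.
Column 4: 99 + 81 + 123 + 90 + 57 = 450.
Column 5: 63 + 105 + 72 + 114 + 96 = 450.
Main diagonal: 87 + 93 + 84 + 90 + 96 = 450.
Anti-diagonal: 63 + 81 + 84 + 102 + 120 = 450.
All lines sum to 450.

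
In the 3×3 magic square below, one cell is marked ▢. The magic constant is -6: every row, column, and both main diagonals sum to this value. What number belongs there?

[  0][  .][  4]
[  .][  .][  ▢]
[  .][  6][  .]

Row 1 must total -6; the given cells sum to 4, so (1,2) = -10.
Column 2: -10 + 6 + ? = -6, so (2,2) = -2.
Main diagonal must total -6; the given cells sum to -2, so (3,3) = -4.
Anti-diagonal needs -6; the known cells sum to 2, so (3,1) = -8.
Using column 1: 0 + (-8) + ? → (2,1) = -6 − (-8) = 2.
From column 3, -6 − (4 + (-4)) gives (2,3) = -6.

-6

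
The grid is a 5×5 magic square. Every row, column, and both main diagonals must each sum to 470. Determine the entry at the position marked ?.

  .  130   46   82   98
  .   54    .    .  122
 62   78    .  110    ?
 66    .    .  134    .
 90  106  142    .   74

The remaining cell in row 1 is (1,1) = 470 − 356 = 114.
From row 5, 470 − (90 + 106 + 142 + 74) gives (5,4) = 58.
From column 1, 470 − (114 + 62 + 66 + 90) gives (2,1) = 138.
From column 2, 470 − (130 + 54 + 78 + 106) gives (4,2) = 102.
Column 4 needs 470; the known cells sum to 384, so (2,4) = 86.
Main diagonal must total 470; the given cells sum to 376, so (3,3) = 94.
Row 2 must total 470; the given cells sum to 400, so (2,3) = 70.
Using row 3: 62 + 78 + 94 + 110 + ? → (3,5) = 470 − 344 = 126.

126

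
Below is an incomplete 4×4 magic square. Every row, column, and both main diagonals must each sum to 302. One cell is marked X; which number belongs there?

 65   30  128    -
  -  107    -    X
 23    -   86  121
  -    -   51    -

The remaining cell in row 1 is (1,4) = 302 − 223 = 79.
The remaining cell in row 3 is (3,2) = 302 − 230 = 72.
From column 2, 302 − (30 + 107 + 72) gives (4,2) = 93.
Column 3 needs 302; the known cells sum to 265, so (2,3) = 37.
From main diagonal, 302 − (65 + 107 + 86) gives (4,4) = 44.
Using anti-diagonal: 79 + 37 + 72 + ? → (4,1) = 302 − 188 = 114.
Using column 1: 65 + 23 + 114 + ? → (2,1) = 302 − 202 = 100.
From column 4, 302 − (79 + 121 + 44) gives (2,4) = 58.

58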